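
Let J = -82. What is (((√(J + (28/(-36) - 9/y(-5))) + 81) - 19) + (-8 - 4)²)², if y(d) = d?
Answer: 1905976/45 + 824*I*√4555/15 ≈ 42355.0 + 3707.5*I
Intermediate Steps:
(((√(J + (28/(-36) - 9/y(-5))) + 81) - 19) + (-8 - 4)²)² = (((√(-82 + (28/(-36) - 9/(-5))) + 81) - 19) + (-8 - 4)²)² = (((√(-82 + (28*(-1/36) - 9*(-⅕))) + 81) - 19) + (-12)²)² = (((√(-82 + (-7/9 + 9/5)) + 81) - 19) + 144)² = (((√(-82 + 46/45) + 81) - 19) + 144)² = (((√(-3644/45) + 81) - 19) + 144)² = (((2*I*√4555/15 + 81) - 19) + 144)² = (((81 + 2*I*√4555/15) - 19) + 144)² = ((62 + 2*I*√4555/15) + 144)² = (206 + 2*I*√4555/15)²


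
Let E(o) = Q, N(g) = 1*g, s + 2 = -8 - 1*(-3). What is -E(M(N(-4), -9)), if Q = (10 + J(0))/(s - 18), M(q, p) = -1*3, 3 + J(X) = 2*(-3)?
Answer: 1/25 ≈ 0.040000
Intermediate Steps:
s = -7 (s = -2 + (-8 - 1*(-3)) = -2 + (-8 + 3) = -2 - 5 = -7)
J(X) = -9 (J(X) = -3 + 2*(-3) = -3 - 6 = -9)
N(g) = g
M(q, p) = -3
Q = -1/25 (Q = (10 - 9)/(-7 - 18) = 1/(-25) = 1*(-1/25) = -1/25 ≈ -0.040000)
E(o) = -1/25
-E(M(N(-4), -9)) = -1*(-1/25) = 1/25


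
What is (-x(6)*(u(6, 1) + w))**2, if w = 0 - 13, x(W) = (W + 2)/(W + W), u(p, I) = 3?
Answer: 400/9 ≈ 44.444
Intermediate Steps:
x(W) = (2 + W)/(2*W) (x(W) = (2 + W)/((2*W)) = (2 + W)*(1/(2*W)) = (2 + W)/(2*W))
w = -13
(-x(6)*(u(6, 1) + w))**2 = (-(1/2)*(2 + 6)/6*(3 - 13))**2 = (-(1/2)*(1/6)*8*(-10))**2 = (-2*(-10)/3)**2 = (-1*(-20/3))**2 = (20/3)**2 = 400/9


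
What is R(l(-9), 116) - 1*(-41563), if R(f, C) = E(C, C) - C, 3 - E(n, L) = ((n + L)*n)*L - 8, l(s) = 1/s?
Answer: -3080334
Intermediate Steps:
E(n, L) = 11 - L*n*(L + n) (E(n, L) = 3 - (((n + L)*n)*L - 8) = 3 - (((L + n)*n)*L - 8) = 3 - ((n*(L + n))*L - 8) = 3 - (L*n*(L + n) - 8) = 3 - (-8 + L*n*(L + n)) = 3 + (8 - L*n*(L + n)) = 11 - L*n*(L + n))
R(f, C) = 11 - C - 2*C³ (R(f, C) = (11 - C*C² - C*C²) - C = (11 - C³ - C³) - C = (11 - 2*C³) - C = 11 - C - 2*C³)
R(l(-9), 116) - 1*(-41563) = (11 - 1*116 - 2*116³) - 1*(-41563) = (11 - 116 - 2*1560896) + 41563 = (11 - 116 - 3121792) + 41563 = -3121897 + 41563 = -3080334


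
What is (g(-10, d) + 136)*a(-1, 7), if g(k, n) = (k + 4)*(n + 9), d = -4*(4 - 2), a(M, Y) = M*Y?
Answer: -910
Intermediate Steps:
d = -8 (d = -4*2 = -8)
g(k, n) = (4 + k)*(9 + n)
(g(-10, d) + 136)*a(-1, 7) = ((36 + 4*(-8) + 9*(-10) - 10*(-8)) + 136)*(-1*7) = ((36 - 32 - 90 + 80) + 136)*(-7) = (-6 + 136)*(-7) = 130*(-7) = -910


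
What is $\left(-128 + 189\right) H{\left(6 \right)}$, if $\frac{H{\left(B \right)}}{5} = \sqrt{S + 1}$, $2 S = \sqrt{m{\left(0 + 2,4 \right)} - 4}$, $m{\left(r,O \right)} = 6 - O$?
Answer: $\frac{305 \sqrt{4 + 2 i \sqrt{2}}}{2} \approx 321.68 + 102.24 i$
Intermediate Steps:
$S = \frac{i \sqrt{2}}{2}$ ($S = \frac{\sqrt{\left(6 - 4\right) - 4}}{2} = \frac{\sqrt{2 - 4}}{2} = \frac{\sqrt{-2}}{2} = \frac{i \sqrt{2}}{2} \approx 0.70711 i$)
$H{\left(B \right)} = 5 \sqrt{1 + \frac{i \sqrt{2}}{2}}$ ($H{\left(B \right)} = 5 \sqrt{\frac{i \sqrt{2}}{2} + 1} = 5 \sqrt{1 + \frac{i \sqrt{2}}{2}}$)
$\left(-128 + 189\right) H{\left(6 \right)} = \left(-128 + 189\right) \frac{5 \sqrt{4 + 2 i \sqrt{2}}}{2} = 61 \frac{5 \sqrt{4 + 2 i \sqrt{2}}}{2} = \frac{305 \sqrt{4 + 2 i \sqrt{2}}}{2}$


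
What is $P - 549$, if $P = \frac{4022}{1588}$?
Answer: $- \frac{433895}{794} \approx -546.47$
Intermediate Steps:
$P = \frac{2011}{794}$ ($P = 4022 \cdot \frac{1}{1588} = \frac{2011}{794} \approx 2.5327$)
$P - 549 = \frac{2011}{794} - 549 = - \frac{433895}{794}$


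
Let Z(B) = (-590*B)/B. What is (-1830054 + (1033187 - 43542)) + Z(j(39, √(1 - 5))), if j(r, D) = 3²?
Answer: -840999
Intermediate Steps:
j(r, D) = 9
Z(B) = -590
(-1830054 + (1033187 - 43542)) + Z(j(39, √(1 - 5))) = (-1830054 + (1033187 - 43542)) - 590 = (-1830054 + 989645) - 590 = -840409 - 590 = -840999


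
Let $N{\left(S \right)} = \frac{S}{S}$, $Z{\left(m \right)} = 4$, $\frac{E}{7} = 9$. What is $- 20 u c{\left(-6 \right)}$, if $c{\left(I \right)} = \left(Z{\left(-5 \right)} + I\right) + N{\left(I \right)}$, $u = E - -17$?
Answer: $1600$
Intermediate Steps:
$E = 63$ ($E = 7 \cdot 9 = 63$)
$u = 80$ ($u = 63 - -17 = 63 + 17 = 80$)
$N{\left(S \right)} = 1$
$c{\left(I \right)} = 5 + I$ ($c{\left(I \right)} = \left(4 + I\right) + 1 = 5 + I$)
$- 20 u c{\left(-6 \right)} = \left(-20\right) 80 \left(5 - 6\right) = \left(-1600\right) \left(-1\right) = 1600$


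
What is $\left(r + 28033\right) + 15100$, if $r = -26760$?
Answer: $16373$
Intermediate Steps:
$\left(r + 28033\right) + 15100 = \left(-26760 + 28033\right) + 15100 = 1273 + 15100 = 16373$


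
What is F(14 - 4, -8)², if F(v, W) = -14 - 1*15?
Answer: 841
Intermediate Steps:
F(v, W) = -29 (F(v, W) = -14 - 15 = -29)
F(14 - 4, -8)² = (-29)² = 841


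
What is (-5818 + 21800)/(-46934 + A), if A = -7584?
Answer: -7991/27259 ≈ -0.29315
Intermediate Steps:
(-5818 + 21800)/(-46934 + A) = (-5818 + 21800)/(-46934 - 7584) = 15982/(-54518) = 15982*(-1/54518) = -7991/27259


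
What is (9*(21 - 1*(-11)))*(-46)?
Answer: -13248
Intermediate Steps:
(9*(21 - 1*(-11)))*(-46) = (9*(21 + 11))*(-46) = (9*32)*(-46) = 288*(-46) = -13248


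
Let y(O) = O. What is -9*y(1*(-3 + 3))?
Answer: 0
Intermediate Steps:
-9*y(1*(-3 + 3)) = -9*(-3 + 3) = -9*0 = 0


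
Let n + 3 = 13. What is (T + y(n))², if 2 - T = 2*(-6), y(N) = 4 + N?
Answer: 784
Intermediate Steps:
n = 10 (n = -3 + 13 = 10)
T = 14 (T = 2 - 2*(-6) = 2 - 1*(-12) = 2 + 12 = 14)
(T + y(n))² = (14 + (4 + 10))² = (14 + 14)² = 28² = 784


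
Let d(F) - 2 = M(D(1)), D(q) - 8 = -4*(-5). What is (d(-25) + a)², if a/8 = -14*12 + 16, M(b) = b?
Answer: 1406596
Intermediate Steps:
D(q) = 28 (D(q) = 8 - 4*(-5) = 8 + 20 = 28)
d(F) = 30 (d(F) = 2 + 28 = 30)
a = -1216 (a = 8*(-14*12 + 16) = 8*(-168 + 16) = 8*(-152) = -1216)
(d(-25) + a)² = (30 - 1216)² = (-1186)² = 1406596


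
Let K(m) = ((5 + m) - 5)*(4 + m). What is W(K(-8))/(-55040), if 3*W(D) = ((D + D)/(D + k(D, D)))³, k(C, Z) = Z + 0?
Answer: -1/165120 ≈ -6.0562e-6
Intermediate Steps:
k(C, Z) = Z
K(m) = m*(4 + m)
W(D) = ⅓ (W(D) = ((D + D)/(D + D))³/3 = ((2*D)/((2*D)))³/3 = ((2*D)*(1/(2*D)))³/3 = (⅓)*1³ = (⅓)*1 = ⅓)
W(K(-8))/(-55040) = (⅓)/(-55040) = (⅓)*(-1/55040) = -1/165120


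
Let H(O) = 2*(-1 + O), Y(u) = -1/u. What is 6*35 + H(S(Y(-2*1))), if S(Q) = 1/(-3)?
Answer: 622/3 ≈ 207.33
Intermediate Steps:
S(Q) = -⅓
H(O) = -2 + 2*O
6*35 + H(S(Y(-2*1))) = 6*35 + (-2 + 2*(-⅓)) = 210 + (-2 - ⅔) = 210 - 8/3 = 622/3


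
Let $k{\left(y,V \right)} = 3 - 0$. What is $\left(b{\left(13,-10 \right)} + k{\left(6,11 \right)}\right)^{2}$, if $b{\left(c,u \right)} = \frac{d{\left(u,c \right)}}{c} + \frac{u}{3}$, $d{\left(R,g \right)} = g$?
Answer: $\frac{4}{9} \approx 0.44444$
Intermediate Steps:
$k{\left(y,V \right)} = 3$ ($k{\left(y,V \right)} = 3 + 0 = 3$)
$b{\left(c,u \right)} = 1 + \frac{u}{3}$ ($b{\left(c,u \right)} = \frac{c}{c} + \frac{u}{3} = 1 + u \frac{1}{3} = 1 + \frac{u}{3}$)
$\left(b{\left(13,-10 \right)} + k{\left(6,11 \right)}\right)^{2} = \left(\left(1 + \frac{1}{3} \left(-10\right)\right) + 3\right)^{2} = \left(\left(1 - \frac{10}{3}\right) + 3\right)^{2} = \left(- \frac{7}{3} + 3\right)^{2} = \left(\frac{2}{3}\right)^{2} = \frac{4}{9}$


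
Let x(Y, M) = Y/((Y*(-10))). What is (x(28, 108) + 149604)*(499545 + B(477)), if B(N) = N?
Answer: 374026206429/5 ≈ 7.4805e+10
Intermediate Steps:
x(Y, M) = -1/10 (x(Y, M) = Y/((-10*Y)) = Y*(-1/(10*Y)) = -1/10)
(x(28, 108) + 149604)*(499545 + B(477)) = (-1/10 + 149604)*(499545 + 477) = (1496039/10)*500022 = 374026206429/5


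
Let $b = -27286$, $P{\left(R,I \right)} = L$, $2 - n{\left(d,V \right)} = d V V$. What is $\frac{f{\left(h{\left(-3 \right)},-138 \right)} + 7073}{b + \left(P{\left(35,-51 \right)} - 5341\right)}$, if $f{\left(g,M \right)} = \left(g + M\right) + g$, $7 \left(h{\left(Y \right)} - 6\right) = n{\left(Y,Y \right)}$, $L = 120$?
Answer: $- \frac{48687}{227549} \approx -0.21396$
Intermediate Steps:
$n{\left(d,V \right)} = 2 - d V^{2}$ ($n{\left(d,V \right)} = 2 - d V V = 2 - V d V = 2 - d V^{2}$)
$h{\left(Y \right)} = \frac{44}{7} - \frac{Y^{3}}{7}$ ($h{\left(Y \right)} = 6 + \frac{2 - Y Y^{2}}{7} = 6 + \frac{2 - Y^{3}}{7} = 6 - \left(- \frac{2}{7} + \frac{Y^{3}}{7}\right) = \frac{44}{7} - \frac{Y^{3}}{7}$)
$P{\left(R,I \right)} = 120$
$f{\left(g,M \right)} = M + 2 g$ ($f{\left(g,M \right)} = \left(M + g\right) + g = M + 2 g$)
$\frac{f{\left(h{\left(-3 \right)},-138 \right)} + 7073}{b + \left(P{\left(35,-51 \right)} - 5341\right)} = \frac{\left(-138 + 2 \left(\frac{44}{7} - \frac{\left(-3\right)^{3}}{7}\right)\right) + 7073}{-27286 + \left(120 - 5341\right)} = \frac{\left(-138 + 2 \left(\frac{44}{7} - - \frac{27}{7}\right)\right) + 7073}{-27286 + \left(120 - 5341\right)} = \frac{\left(-138 + 2 \left(\frac{44}{7} + \frac{27}{7}\right)\right) + 7073}{-27286 - 5221} = \frac{\left(-138 + 2 \cdot \frac{71}{7}\right) + 7073}{-32507} = \left(\left(-138 + \frac{142}{7}\right) + 7073\right) \left(- \frac{1}{32507}\right) = \left(- \frac{824}{7} + 7073\right) \left(- \frac{1}{32507}\right) = \frac{48687}{7} \left(- \frac{1}{32507}\right) = - \frac{48687}{227549}$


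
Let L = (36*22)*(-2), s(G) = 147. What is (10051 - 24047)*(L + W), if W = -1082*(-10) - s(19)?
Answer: -127209644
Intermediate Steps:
L = -1584 (L = 792*(-2) = -1584)
W = 10673 (W = -1082*(-10) - 1*147 = 10820 - 147 = 10673)
(10051 - 24047)*(L + W) = (10051 - 24047)*(-1584 + 10673) = -13996*9089 = -127209644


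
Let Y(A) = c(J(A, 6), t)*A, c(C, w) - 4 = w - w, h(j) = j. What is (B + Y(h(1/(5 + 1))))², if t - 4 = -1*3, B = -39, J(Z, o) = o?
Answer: 13225/9 ≈ 1469.4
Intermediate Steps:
t = 1 (t = 4 - 1*3 = 4 - 3 = 1)
c(C, w) = 4 (c(C, w) = 4 + (w - w) = 4 + 0 = 4)
Y(A) = 4*A
(B + Y(h(1/(5 + 1))))² = (-39 + 4/(5 + 1))² = (-39 + 4/6)² = (-39 + 4*(⅙))² = (-39 + ⅔)² = (-115/3)² = 13225/9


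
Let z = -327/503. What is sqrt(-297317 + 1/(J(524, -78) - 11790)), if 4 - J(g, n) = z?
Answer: I*sqrt(10448180681296433230)/5928031 ≈ 545.27*I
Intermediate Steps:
z = -327/503 (z = -327*1/503 = -327/503 ≈ -0.65010)
J(g, n) = 2339/503 (J(g, n) = 4 - 1*(-327/503) = 4 + 327/503 = 2339/503)
sqrt(-297317 + 1/(J(524, -78) - 11790)) = sqrt(-297317 + 1/(2339/503 - 11790)) = sqrt(-297317 + 1/(-5928031/503)) = sqrt(-297317 - 503/5928031) = sqrt(-1762504393330/5928031) = I*sqrt(10448180681296433230)/5928031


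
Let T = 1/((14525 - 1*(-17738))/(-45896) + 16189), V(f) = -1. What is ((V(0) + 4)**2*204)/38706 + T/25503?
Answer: 5798140315996454/122234644668342093 ≈ 0.047435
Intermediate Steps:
T = 45896/742978081 (T = 1/((14525 + 17738)*(-1/45896) + 16189) = 1/(32263*(-1/45896) + 16189) = 1/(-32263/45896 + 16189) = 1/(742978081/45896) = 45896/742978081 ≈ 6.1773e-5)
((V(0) + 4)**2*204)/38706 + T/25503 = ((-1 + 4)**2*204)/38706 + (45896/742978081)/25503 = (3**2*204)*(1/38706) + (45896/742978081)*(1/25503) = (9*204)*(1/38706) + 45896/18948169999743 = 1836*(1/38706) + 45896/18948169999743 = 306/6451 + 45896/18948169999743 = 5798140315996454/122234644668342093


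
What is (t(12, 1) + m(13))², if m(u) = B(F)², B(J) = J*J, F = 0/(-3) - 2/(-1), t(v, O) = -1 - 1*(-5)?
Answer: 400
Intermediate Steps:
t(v, O) = 4 (t(v, O) = -1 + 5 = 4)
F = 2 (F = 0*(-⅓) - 2*(-1) = 0 + 2 = 2)
B(J) = J²
m(u) = 16 (m(u) = (2²)² = 4² = 16)
(t(12, 1) + m(13))² = (4 + 16)² = 20² = 400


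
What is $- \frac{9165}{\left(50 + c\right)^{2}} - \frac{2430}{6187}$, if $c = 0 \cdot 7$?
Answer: $- \frac{12555771}{3093500} \approx -4.0588$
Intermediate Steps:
$c = 0$
$- \frac{9165}{\left(50 + c\right)^{2}} - \frac{2430}{6187} = - \frac{9165}{\left(50 + 0\right)^{2}} - \frac{2430}{6187} = - \frac{9165}{50^{2}} - \frac{2430}{6187} = - \frac{9165}{2500} - \frac{2430}{6187} = \left(-9165\right) \frac{1}{2500} - \frac{2430}{6187} = - \frac{1833}{500} - \frac{2430}{6187} = - \frac{12555771}{3093500}$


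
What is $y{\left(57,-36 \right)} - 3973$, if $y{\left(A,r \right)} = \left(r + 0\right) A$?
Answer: $-6025$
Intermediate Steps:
$y{\left(A,r \right)} = A r$ ($y{\left(A,r \right)} = r A = A r$)
$y{\left(57,-36 \right)} - 3973 = 57 \left(-36\right) - 3973 = -2052 - 3973 = -6025$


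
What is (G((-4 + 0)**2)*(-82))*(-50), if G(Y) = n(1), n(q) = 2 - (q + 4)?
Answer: -12300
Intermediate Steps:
n(q) = -2 - q (n(q) = 2 - (4 + q) = 2 + (-4 - q) = -2 - q)
G(Y) = -3 (G(Y) = -2 - 1*1 = -2 - 1 = -3)
(G((-4 + 0)**2)*(-82))*(-50) = -3*(-82)*(-50) = 246*(-50) = -12300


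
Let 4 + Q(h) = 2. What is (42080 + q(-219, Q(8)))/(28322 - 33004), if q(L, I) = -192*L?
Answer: -42064/2341 ≈ -17.968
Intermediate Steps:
Q(h) = -2 (Q(h) = -4 + 2 = -2)
(42080 + q(-219, Q(8)))/(28322 - 33004) = (42080 - 192*(-219))/(28322 - 33004) = (42080 + 42048)/(-4682) = 84128*(-1/4682) = -42064/2341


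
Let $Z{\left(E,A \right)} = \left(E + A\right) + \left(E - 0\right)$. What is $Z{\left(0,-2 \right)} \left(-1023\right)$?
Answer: $2046$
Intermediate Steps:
$Z{\left(E,A \right)} = A + 2 E$ ($Z{\left(E,A \right)} = \left(A + E\right) + \left(E + 0\right) = \left(A + E\right) + E = A + 2 E$)
$Z{\left(0,-2 \right)} \left(-1023\right) = \left(-2 + 2 \cdot 0\right) \left(-1023\right) = \left(-2 + 0\right) \left(-1023\right) = \left(-2\right) \left(-1023\right) = 2046$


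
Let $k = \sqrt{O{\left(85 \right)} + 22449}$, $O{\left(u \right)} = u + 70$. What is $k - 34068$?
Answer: $-34068 + 2 \sqrt{5651} \approx -33918.0$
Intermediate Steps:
$O{\left(u \right)} = 70 + u$
$k = 2 \sqrt{5651}$ ($k = \sqrt{\left(70 + 85\right) + 22449} = \sqrt{155 + 22449} = \sqrt{22604} = 2 \sqrt{5651} \approx 150.35$)
$k - 34068 = 2 \sqrt{5651} - 34068 = -34068 + 2 \sqrt{5651}$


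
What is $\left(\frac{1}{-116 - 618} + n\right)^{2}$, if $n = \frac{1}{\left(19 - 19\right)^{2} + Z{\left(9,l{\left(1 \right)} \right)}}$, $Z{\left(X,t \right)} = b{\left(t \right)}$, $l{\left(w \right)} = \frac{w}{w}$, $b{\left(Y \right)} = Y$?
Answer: $\frac{537289}{538756} \approx 0.99728$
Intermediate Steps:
$l{\left(w \right)} = 1$
$Z{\left(X,t \right)} = t$
$n = 1$ ($n = \frac{1}{\left(19 - 19\right)^{2} + 1} = \frac{1}{0^{2} + 1} = \frac{1}{0 + 1} = 1^{-1} = 1$)
$\left(\frac{1}{-116 - 618} + n\right)^{2} = \left(\frac{1}{-116 - 618} + 1\right)^{2} = \left(\frac{1}{-734} + 1\right)^{2} = \left(- \frac{1}{734} + 1\right)^{2} = \left(\frac{733}{734}\right)^{2} = \frac{537289}{538756}$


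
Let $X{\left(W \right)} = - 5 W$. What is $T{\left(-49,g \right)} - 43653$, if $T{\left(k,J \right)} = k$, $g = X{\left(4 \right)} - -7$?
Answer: $-43702$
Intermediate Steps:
$g = -13$ ($g = \left(-5\right) 4 - -7 = -20 + 7 = -13$)
$T{\left(-49,g \right)} - 43653 = -49 - 43653 = -43702$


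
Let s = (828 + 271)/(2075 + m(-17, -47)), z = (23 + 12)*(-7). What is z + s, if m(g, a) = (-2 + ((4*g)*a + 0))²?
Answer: -357129728/1457673 ≈ -245.00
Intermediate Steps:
m(g, a) = (-2 + 4*a*g)² (m(g, a) = (-2 + (4*a*g + 0))² = (-2 + 4*a*g)²)
z = -245 (z = 35*(-7) = -245)
s = 157/1457673 (s = (828 + 271)/(2075 + 4*(-1 + 2*(-47)*(-17))²) = 1099/(2075 + 4*(-1 + 1598)²) = 1099/(2075 + 4*1597²) = 1099/(2075 + 4*2550409) = 1099/(2075 + 10201636) = 1099/10203711 = 1099*(1/10203711) = 157/1457673 ≈ 0.00010771)
z + s = -245 + 157/1457673 = -357129728/1457673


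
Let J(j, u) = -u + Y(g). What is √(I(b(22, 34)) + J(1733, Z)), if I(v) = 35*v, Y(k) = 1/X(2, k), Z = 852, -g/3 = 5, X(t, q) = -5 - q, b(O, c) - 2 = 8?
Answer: I*√50190/10 ≈ 22.403*I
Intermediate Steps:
b(O, c) = 10 (b(O, c) = 2 + 8 = 10)
g = -15 (g = -3*5 = -15)
Y(k) = 1/(-5 - k)
J(j, u) = ⅒ - u (J(j, u) = -u - 1/(5 - 15) = -u - 1/(-10) = -u - 1*(-⅒) = -u + ⅒ = ⅒ - u)
√(I(b(22, 34)) + J(1733, Z)) = √(35*10 + (⅒ - 1*852)) = √(350 + (⅒ - 852)) = √(350 - 8519/10) = √(-5019/10) = I*√50190/10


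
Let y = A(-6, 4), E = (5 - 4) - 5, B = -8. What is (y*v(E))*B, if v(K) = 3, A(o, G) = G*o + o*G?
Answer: 1152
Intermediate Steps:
E = -4 (E = 1 - 5 = -4)
A(o, G) = 2*G*o (A(o, G) = G*o + G*o = 2*G*o)
y = -48 (y = 2*4*(-6) = -48)
(y*v(E))*B = -48*3*(-8) = -144*(-8) = 1152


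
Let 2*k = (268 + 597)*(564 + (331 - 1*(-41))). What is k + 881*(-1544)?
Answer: -955444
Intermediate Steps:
k = 404820 (k = ((268 + 597)*(564 + (331 - 1*(-41))))/2 = (865*(564 + (331 + 41)))/2 = (865*(564 + 372))/2 = (865*936)/2 = (½)*809640 = 404820)
k + 881*(-1544) = 404820 + 881*(-1544) = 404820 - 1360264 = -955444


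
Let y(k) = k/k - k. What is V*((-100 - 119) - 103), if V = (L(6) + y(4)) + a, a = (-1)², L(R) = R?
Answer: -1288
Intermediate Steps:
y(k) = 1 - k
a = 1
V = 4 (V = (6 + (1 - 1*4)) + 1 = (6 + (1 - 4)) + 1 = (6 - 3) + 1 = 3 + 1 = 4)
V*((-100 - 119) - 103) = 4*((-100 - 119) - 103) = 4*(-219 - 103) = 4*(-322) = -1288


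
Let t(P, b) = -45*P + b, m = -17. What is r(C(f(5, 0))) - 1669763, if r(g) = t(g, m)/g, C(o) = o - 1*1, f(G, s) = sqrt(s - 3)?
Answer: -6679215/4 + 17*I*sqrt(3)/4 ≈ -1.6698e+6 + 7.3612*I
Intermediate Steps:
f(G, s) = sqrt(-3 + s)
t(P, b) = b - 45*P
C(o) = -1 + o (C(o) = o - 1 = -1 + o)
r(g) = (-17 - 45*g)/g
r(C(f(5, 0))) - 1669763 = (-45 - 17/(-1 + sqrt(-3 + 0))) - 1669763 = (-45 - 17/(-1 + sqrt(-3))) - 1669763 = (-45 - 17/(-1 + I*sqrt(3))) - 1669763 = -1669808 - 17/(-1 + I*sqrt(3))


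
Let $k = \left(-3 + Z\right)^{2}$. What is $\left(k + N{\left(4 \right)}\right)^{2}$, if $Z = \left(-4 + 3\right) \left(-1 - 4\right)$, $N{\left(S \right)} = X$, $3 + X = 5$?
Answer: $36$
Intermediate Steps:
$X = 2$ ($X = -3 + 5 = 2$)
$N{\left(S \right)} = 2$
$Z = 5$ ($Z = \left(-1\right) \left(-5\right) = 5$)
$k = 4$ ($k = \left(-3 + 5\right)^{2} = 2^{2} = 4$)
$\left(k + N{\left(4 \right)}\right)^{2} = \left(4 + 2\right)^{2} = 6^{2} = 36$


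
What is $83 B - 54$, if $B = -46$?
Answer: $-3872$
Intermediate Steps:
$83 B - 54 = 83 \left(-46\right) - 54 = -3818 - 54 = -3872$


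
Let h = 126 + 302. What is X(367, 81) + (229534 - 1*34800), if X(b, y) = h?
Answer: 195162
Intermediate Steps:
h = 428
X(b, y) = 428
X(367, 81) + (229534 - 1*34800) = 428 + (229534 - 1*34800) = 428 + (229534 - 34800) = 428 + 194734 = 195162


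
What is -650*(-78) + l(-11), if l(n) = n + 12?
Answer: 50701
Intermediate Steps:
l(n) = 12 + n
-650*(-78) + l(-11) = -650*(-78) + (12 - 11) = 50700 + 1 = 50701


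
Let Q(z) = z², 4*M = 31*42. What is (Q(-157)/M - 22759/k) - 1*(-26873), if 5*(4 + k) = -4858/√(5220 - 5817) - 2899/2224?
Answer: 2076047618257523644001/76864020653800191 + 2734325775695360*I*√597/118070692248541 ≈ 27009.0 + 565.84*I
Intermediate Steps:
M = 651/2 (M = (31*42)/4 = (¼)*1302 = 651/2 ≈ 325.50)
k = -47379/11120 + 4858*I*√597/2985 (k = -4 + (-4858/√(5220 - 5817) - 2899/2224)/5 = -4 + (-4858*(-I*√597/597) - 2899*1/2224)/5 = -4 + (-4858*(-I*√597/597) - 2899/2224)/5 = -4 + (-(-4858)*I*√597/597 - 2899/2224)/5 = -4 + (4858*I*√597/597 - 2899/2224)/5 = -4 + (-2899/2224 + 4858*I*√597/597)/5 = -4 + (-2899/11120 + 4858*I*√597/2985) = -47379/11120 + 4858*I*√597/2985 ≈ -4.2607 + 39.765*I)
(Q(-157)/M - 22759/k) - 1*(-26873) = ((-157)²/(651/2) - 22759/(-47379/11120 + 4858*I*√597/2985)) - 1*(-26873) = (24649*(2/651) - 22759/(-47379/11120 + 4858*I*√597/2985)) + 26873 = (49298/651 - 22759/(-47379/11120 + 4858*I*√597/2985)) + 26873 = 17543621/651 - 22759/(-47379/11120 + 4858*I*√597/2985)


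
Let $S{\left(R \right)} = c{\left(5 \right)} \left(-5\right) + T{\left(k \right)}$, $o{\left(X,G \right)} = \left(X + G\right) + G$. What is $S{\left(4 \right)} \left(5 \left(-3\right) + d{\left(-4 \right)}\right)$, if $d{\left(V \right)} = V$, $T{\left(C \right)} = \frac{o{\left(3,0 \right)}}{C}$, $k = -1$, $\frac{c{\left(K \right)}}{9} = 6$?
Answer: $5187$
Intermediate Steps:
$o{\left(X,G \right)} = X + 2 G$ ($o{\left(X,G \right)} = \left(G + X\right) + G = X + 2 G$)
$c{\left(K \right)} = 54$ ($c{\left(K \right)} = 9 \cdot 6 = 54$)
$T{\left(C \right)} = \frac{3}{C}$ ($T{\left(C \right)} = \frac{3 + 2 \cdot 0}{C} = \frac{3 + 0}{C} = \frac{3}{C}$)
$S{\left(R \right)} = -273$ ($S{\left(R \right)} = 54 \left(-5\right) + \frac{3}{-1} = -270 + 3 \left(-1\right) = -270 - 3 = -273$)
$S{\left(4 \right)} \left(5 \left(-3\right) + d{\left(-4 \right)}\right) = - 273 \left(5 \left(-3\right) - 4\right) = - 273 \left(-15 - 4\right) = \left(-273\right) \left(-19\right) = 5187$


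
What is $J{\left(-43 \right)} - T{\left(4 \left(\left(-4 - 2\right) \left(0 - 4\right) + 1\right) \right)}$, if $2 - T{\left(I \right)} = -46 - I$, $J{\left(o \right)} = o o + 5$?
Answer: $1706$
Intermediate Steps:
$J{\left(o \right)} = 5 + o^{2}$ ($J{\left(o \right)} = o^{2} + 5 = 5 + o^{2}$)
$T{\left(I \right)} = 48 + I$ ($T{\left(I \right)} = 2 - \left(-46 - I\right) = 2 + \left(46 + I\right) = 48 + I$)
$J{\left(-43 \right)} - T{\left(4 \left(\left(-4 - 2\right) \left(0 - 4\right) + 1\right) \right)} = \left(5 + \left(-43\right)^{2}\right) - \left(48 + 4 \left(\left(-4 - 2\right) \left(0 - 4\right) + 1\right)\right) = \left(5 + 1849\right) - \left(48 + 4 \left(\left(-6\right) \left(-4\right) + 1\right)\right) = 1854 - \left(48 + 4 \left(24 + 1\right)\right) = 1854 - \left(48 + 4 \cdot 25\right) = 1854 - \left(48 + 100\right) = 1854 - 148 = 1706$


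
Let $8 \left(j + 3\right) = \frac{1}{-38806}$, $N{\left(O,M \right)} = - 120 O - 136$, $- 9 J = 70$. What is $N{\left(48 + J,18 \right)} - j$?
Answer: $- \frac{4619155789}{931344} \approx -4959.7$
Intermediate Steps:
$J = - \frac{70}{9}$ ($J = \left(- \frac{1}{9}\right) 70 = - \frac{70}{9} \approx -7.7778$)
$N{\left(O,M \right)} = -136 - 120 O$
$j = - \frac{931345}{310448}$ ($j = -3 + \frac{1}{8 \left(-38806\right)} = -3 + \frac{1}{8} \left(- \frac{1}{38806}\right) = -3 - \frac{1}{310448} = - \frac{931345}{310448} \approx -3.0$)
$N{\left(48 + J,18 \right)} - j = \left(-136 - 120 \left(48 - \frac{70}{9}\right)\right) - - \frac{931345}{310448} = \left(-136 - \frac{14480}{3}\right) + \frac{931345}{310448} = - \frac{14888}{3} + \frac{931345}{310448} = - \frac{4619155789}{931344}$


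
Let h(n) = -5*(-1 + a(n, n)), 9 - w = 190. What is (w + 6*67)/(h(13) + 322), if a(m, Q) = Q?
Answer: 221/262 ≈ 0.84351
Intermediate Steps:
w = -181 (w = 9 - 1*190 = 9 - 190 = -181)
h(n) = 5 - 5*n (h(n) = -5*(-1 + n) = 5 - 5*n)
(w + 6*67)/(h(13) + 322) = (-181 + 6*67)/((5 - 5*13) + 322) = (-181 + 402)/((5 - 65) + 322) = 221/(-60 + 322) = 221/262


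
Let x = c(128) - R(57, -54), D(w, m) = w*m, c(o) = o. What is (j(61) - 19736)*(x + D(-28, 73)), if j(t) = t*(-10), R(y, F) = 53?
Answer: 40061274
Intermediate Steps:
D(w, m) = m*w
x = 75 (x = 128 - 1*53 = 128 - 53 = 75)
j(t) = -10*t
(j(61) - 19736)*(x + D(-28, 73)) = (-10*61 - 19736)*(75 + 73*(-28)) = (-610 - 19736)*(75 - 2044) = -20346*(-1969) = 40061274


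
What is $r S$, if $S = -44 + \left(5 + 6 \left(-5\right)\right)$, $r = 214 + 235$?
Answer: $-30981$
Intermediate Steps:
$r = 449$
$S = -69$ ($S = -44 + \left(5 - 30\right) = -44 - 25 = -69$)
$r S = 449 \left(-69\right) = -30981$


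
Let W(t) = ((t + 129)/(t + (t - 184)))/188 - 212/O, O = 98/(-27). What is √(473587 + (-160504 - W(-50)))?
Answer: √2732794254735847/93436 ≈ 559.49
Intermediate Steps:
O = -98/27 (O = 98*(-1/27) = -98/27 ≈ -3.6296)
W(t) = 2862/49 + (129 + t)/(188*(-184 + 2*t)) (W(t) = ((t + 129)/(t + (t - 184)))/188 - 212/(-98/27) = ((129 + t)/(t + (-184 + t)))*(1/188) - 212*(-27/98) = ((129 + t)/(-184 + 2*t))*(1/188) + 2862/49 = (129 + t)/(188*(-184 + 2*t)) + 2862/49 = 2862/49 + (129 + t)/(188*(-184 + 2*t)))
√(473587 + (-160504 - W(-50))) = √(473587 + (-160504 - (-98995983 + 1076161*(-50))/(18424*(-92 - 50)))) = √(473587 + (-160504 - (-98995983 - 53808050)/(18424*(-142)))) = √(473587 + (-160504 - (-1)*(-152804033)/(18424*142))) = √(473587 + (-160504 - 1*152804033/2616208)) = √(473587 + (-160504 - 152804033/2616208)) = √(473587 - 420064652865/2616208) = √(818937445231/2616208) = √2732794254735847/93436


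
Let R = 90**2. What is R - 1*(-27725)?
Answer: 35825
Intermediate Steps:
R = 8100
R - 1*(-27725) = 8100 - 1*(-27725) = 8100 + 27725 = 35825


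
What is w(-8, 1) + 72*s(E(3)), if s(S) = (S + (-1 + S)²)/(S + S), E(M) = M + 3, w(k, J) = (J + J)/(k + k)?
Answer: 1487/8 ≈ 185.88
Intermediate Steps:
w(k, J) = J/k (w(k, J) = (2*J)/((2*k)) = (2*J)*(1/(2*k)) = J/k)
E(M) = 3 + M
s(S) = (S + (-1 + S)²)/(2*S) (s(S) = (S + (-1 + S)²)/((2*S)) = (S + (-1 + S)²)*(1/(2*S)) = (S + (-1 + S)²)/(2*S))
w(-8, 1) + 72*s(E(3)) = 1/(-8) + 72*(((3 + 3) + (-1 + (3 + 3))²)/(2*(3 + 3))) = 1*(-⅛) + 72*((½)*(6 + (-1 + 6)²)/6) = -⅛ + 72*((½)*(⅙)*(6 + 5²)) = -⅛ + 72*((½)*(⅙)*(6 + 25)) = -⅛ + 72*((½)*(⅙)*31) = -⅛ + 72*(31/12) = -⅛ + 186 = 1487/8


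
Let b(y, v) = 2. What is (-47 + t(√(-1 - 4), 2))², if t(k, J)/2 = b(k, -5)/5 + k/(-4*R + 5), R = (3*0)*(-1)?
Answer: 53341/25 - 924*I*√5/25 ≈ 2133.6 - 82.645*I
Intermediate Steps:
R = 0 (R = 0*(-1) = 0)
t(k, J) = ⅘ + 2*k/5 (t(k, J) = 2*(2/5 + k/(-4*0 + 5)) = 2*(2*(⅕) + k/(0 + 5)) = 2*(⅖ + k/5) = ⅘ + 2*k/5)
(-47 + t(√(-1 - 4), 2))² = (-47 + (⅘ + 2*√(-1 - 4)/5))² = (-47 + (⅘ + 2*√(-5)/5))² = (-47 + (⅘ + 2*(I*√5)/5))² = (-47 + (⅘ + 2*I*√5/5))² = (-231/5 + 2*I*√5/5)²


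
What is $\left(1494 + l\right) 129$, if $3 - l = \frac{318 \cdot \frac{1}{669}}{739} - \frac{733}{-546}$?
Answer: $\frac{5786851911791}{29993054} \approx 1.9294 \cdot 10^{5}$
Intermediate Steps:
$l = \frac{149083409}{89979162}$ ($l = 3 - \left(\frac{318 \cdot \frac{1}{669}}{739} - \frac{733}{-546}\right) = 3 - \left(318 \cdot \frac{1}{669} \cdot \frac{1}{739} - - \frac{733}{546}\right) = 3 - \left(\frac{106}{223} \cdot \frac{1}{739} + \frac{733}{546}\right) = 3 - \left(\frac{106}{164797} + \frac{733}{546}\right) = 3 - \frac{120854077}{89979162} = \frac{149083409}{89979162} \approx 1.6569$)
$\left(1494 + l\right) 129 = \left(1494 + \frac{149083409}{89979162}\right) 129 = \frac{134577951437}{89979162} \cdot 129 = \frac{5786851911791}{29993054}$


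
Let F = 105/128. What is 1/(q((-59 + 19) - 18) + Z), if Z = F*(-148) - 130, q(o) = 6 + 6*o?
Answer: -32/18989 ≈ -0.0016852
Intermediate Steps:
F = 105/128 (F = 105*(1/128) = 105/128 ≈ 0.82031)
Z = -8045/32 (Z = (105/128)*(-148) - 130 = -3885/32 - 130 = -8045/32 ≈ -251.41)
1/(q((-59 + 19) - 18) + Z) = 1/((6 + 6*((-59 + 19) - 18)) - 8045/32) = 1/((6 + 6*(-40 - 18)) - 8045/32) = 1/((6 + 6*(-58)) - 8045/32) = 1/((6 - 348) - 8045/32) = 1/(-342 - 8045/32) = 1/(-18989/32) = -32/18989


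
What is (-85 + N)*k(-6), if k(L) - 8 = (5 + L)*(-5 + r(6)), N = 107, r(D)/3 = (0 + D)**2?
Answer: -2090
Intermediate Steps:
r(D) = 3*D**2 (r(D) = 3*(0 + D)**2 = 3*D**2)
k(L) = 523 + 103*L (k(L) = 8 + (5 + L)*(-5 + 3*6**2) = 8 + (5 + L)*(-5 + 3*36) = 8 + (5 + L)*(-5 + 108) = 8 + (5 + L)*103 = 8 + (515 + 103*L) = 523 + 103*L)
(-85 + N)*k(-6) = (-85 + 107)*(523 + 103*(-6)) = 22*(523 - 618) = 22*(-95) = -2090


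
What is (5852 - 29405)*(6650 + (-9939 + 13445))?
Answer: -239204268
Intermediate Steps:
(5852 - 29405)*(6650 + (-9939 + 13445)) = -23553*(6650 + 3506) = -23553*10156 = -239204268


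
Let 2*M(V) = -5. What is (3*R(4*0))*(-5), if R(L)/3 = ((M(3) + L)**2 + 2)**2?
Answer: -49005/16 ≈ -3062.8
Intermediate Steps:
M(V) = -5/2 (M(V) = (1/2)*(-5) = -5/2)
R(L) = 3*(2 + (-5/2 + L)**2)**2 (R(L) = 3*((-5/2 + L)**2 + 2)**2 = 3*(2 + (-5/2 + L)**2)**2)
(3*R(4*0))*(-5) = (3*(3*(8 + (-5 + 2*(4*0))**2)**2/16))*(-5) = (3*(3*(8 + (-5 + 2*0)**2)**2/16))*(-5) = (3*(3*(8 + (-5 + 0)**2)**2/16))*(-5) = (3*(3*(8 + (-5)**2)**2/16))*(-5) = (3*(3*(8 + 25)**2/16))*(-5) = (3*((3/16)*33**2))*(-5) = (3*((3/16)*1089))*(-5) = (3*(3267/16))*(-5) = (9801/16)*(-5) = -49005/16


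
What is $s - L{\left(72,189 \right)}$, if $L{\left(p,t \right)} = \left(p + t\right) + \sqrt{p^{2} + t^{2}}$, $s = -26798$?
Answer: $-27059 - 9 \sqrt{505} \approx -27261.0$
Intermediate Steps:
$L{\left(p,t \right)} = p + t + \sqrt{p^{2} + t^{2}}$
$s - L{\left(72,189 \right)} = -26798 - \left(72 + 189 + \sqrt{72^{2} + 189^{2}}\right) = -26798 - \left(72 + 189 + \sqrt{5184 + 35721}\right) = -26798 - \left(72 + 189 + \sqrt{40905}\right) = -26798 - \left(72 + 189 + 9 \sqrt{505}\right) = -26798 - \left(261 + 9 \sqrt{505}\right) = -27059 - 9 \sqrt{505}$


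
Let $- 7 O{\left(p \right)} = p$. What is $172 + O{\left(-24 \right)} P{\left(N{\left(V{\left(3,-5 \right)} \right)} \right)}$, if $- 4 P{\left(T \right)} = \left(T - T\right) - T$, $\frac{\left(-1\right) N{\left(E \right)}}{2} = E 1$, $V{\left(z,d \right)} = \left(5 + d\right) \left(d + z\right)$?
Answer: $172$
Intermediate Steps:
$O{\left(p \right)} = - \frac{p}{7}$
$N{\left(E \right)} = - 2 E$ ($N{\left(E \right)} = - 2 E 1 = - 2 E$)
$P{\left(T \right)} = \frac{T}{4}$ ($P{\left(T \right)} = - \frac{\left(T - T\right) - T}{4} = - \frac{0 - T}{4} = - \frac{\left(-1\right) T}{4} = \frac{T}{4}$)
$172 + O{\left(-24 \right)} P{\left(N{\left(V{\left(3,-5 \right)} \right)} \right)} = 172 + \left(- \frac{1}{7}\right) \left(-24\right) \frac{\left(-2\right) \left(\left(-5\right)^{2} + 5 \left(-5\right) + 5 \cdot 3 - 15\right)}{4} = 172 + \frac{24 \frac{\left(-2\right) \left(25 - 25 + 15 - 15\right)}{4}}{7} = 172 + \frac{24 \frac{\left(-2\right) 0}{4}}{7} = 172 + \frac{24 \cdot \frac{1}{4} \cdot 0}{7} = 172 + \frac{24}{7} \cdot 0 = 172 + 0 = 172$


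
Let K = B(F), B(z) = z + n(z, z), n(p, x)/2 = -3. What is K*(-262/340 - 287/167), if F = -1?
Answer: 494669/28390 ≈ 17.424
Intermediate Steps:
n(p, x) = -6 (n(p, x) = 2*(-3) = -6)
B(z) = -6 + z (B(z) = z - 6 = -6 + z)
K = -7 (K = -6 - 1 = -7)
K*(-262/340 - 287/167) = -7*(-262/340 - 287/167) = -7*(-262*1/340 - 287*1/167) = -7*(-131/170 - 287/167) = -7*(-70667/28390) = 494669/28390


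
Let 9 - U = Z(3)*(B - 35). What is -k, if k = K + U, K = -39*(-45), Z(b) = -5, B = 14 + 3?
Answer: -1674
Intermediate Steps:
B = 17
K = 1755
U = -81 (U = 9 - (-5)*(17 - 35) = 9 - (-5)*(-18) = 9 - 1*90 = 9 - 90 = -81)
k = 1674 (k = 1755 - 81 = 1674)
-k = -1*1674 = -1674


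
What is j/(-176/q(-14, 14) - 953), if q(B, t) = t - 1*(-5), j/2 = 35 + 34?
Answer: -2622/18283 ≈ -0.14341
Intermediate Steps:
j = 138 (j = 2*(35 + 34) = 2*69 = 138)
q(B, t) = 5 + t (q(B, t) = t + 5 = 5 + t)
j/(-176/q(-14, 14) - 953) = 138/(-176/(5 + 14) - 953) = 138/(-176/19 - 953) = 138/(-18283/19) = -19/18283*138 = -2622/18283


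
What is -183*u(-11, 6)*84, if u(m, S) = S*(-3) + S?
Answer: 184464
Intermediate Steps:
u(m, S) = -2*S (u(m, S) = -3*S + S = -2*S)
-183*u(-11, 6)*84 = -(-366)*6*84 = -183*(-12)*84 = 2196*84 = 184464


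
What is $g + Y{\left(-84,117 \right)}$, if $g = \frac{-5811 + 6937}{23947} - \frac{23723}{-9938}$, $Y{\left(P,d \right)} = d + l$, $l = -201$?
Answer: $- \frac{19411479155}{237985286} \approx -81.566$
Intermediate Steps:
$Y{\left(P,d \right)} = -201 + d$ ($Y{\left(P,d \right)} = d - 201 = -201 + d$)
$g = \frac{579284869}{237985286}$ ($g = 1126 \cdot \frac{1}{23947} - - \frac{23723}{9938} = \frac{1126}{23947} + \frac{23723}{9938} = \frac{579284869}{237985286} \approx 2.4341$)
$g + Y{\left(-84,117 \right)} = \frac{579284869}{237985286} + \left(-201 + 117\right) = \frac{579284869}{237985286} - 84 = - \frac{19411479155}{237985286}$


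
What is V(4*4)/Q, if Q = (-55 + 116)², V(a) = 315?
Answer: 315/3721 ≈ 0.084655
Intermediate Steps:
Q = 3721 (Q = 61² = 3721)
V(4*4)/Q = 315/3721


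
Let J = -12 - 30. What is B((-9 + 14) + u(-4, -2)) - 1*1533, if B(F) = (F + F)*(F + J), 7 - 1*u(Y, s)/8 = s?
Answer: 3857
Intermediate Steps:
J = -42
u(Y, s) = 56 - 8*s
B(F) = 2*F*(-42 + F) (B(F) = (F + F)*(F - 42) = (2*F)*(-42 + F) = 2*F*(-42 + F))
B((-9 + 14) + u(-4, -2)) - 1*1533 = 2*((-9 + 14) + (56 - 8*(-2)))*(-42 + ((-9 + 14) + (56 - 8*(-2)))) - 1*1533 = 2*(5 + (56 + 16))*(-42 + (5 + (56 + 16))) - 1533 = 2*(5 + 72)*(-42 + (5 + 72)) - 1533 = 2*77*(-42 + 77) - 1533 = 2*77*35 - 1533 = 5390 - 1533 = 3857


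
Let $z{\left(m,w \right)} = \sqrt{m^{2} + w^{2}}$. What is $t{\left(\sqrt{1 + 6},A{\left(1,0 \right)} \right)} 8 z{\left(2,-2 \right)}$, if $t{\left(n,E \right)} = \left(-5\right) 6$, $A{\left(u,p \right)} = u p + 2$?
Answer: $- 480 \sqrt{2} \approx -678.82$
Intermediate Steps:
$A{\left(u,p \right)} = 2 + p u$ ($A{\left(u,p \right)} = p u + 2 = 2 + p u$)
$t{\left(n,E \right)} = -30$
$t{\left(\sqrt{1 + 6},A{\left(1,0 \right)} \right)} 8 z{\left(2,-2 \right)} = \left(-30\right) 8 \sqrt{2^{2} + \left(-2\right)^{2}} = - 240 \sqrt{4 + 4} = - 240 \sqrt{8} = - 240 \cdot 2 \sqrt{2} = - 480 \sqrt{2}$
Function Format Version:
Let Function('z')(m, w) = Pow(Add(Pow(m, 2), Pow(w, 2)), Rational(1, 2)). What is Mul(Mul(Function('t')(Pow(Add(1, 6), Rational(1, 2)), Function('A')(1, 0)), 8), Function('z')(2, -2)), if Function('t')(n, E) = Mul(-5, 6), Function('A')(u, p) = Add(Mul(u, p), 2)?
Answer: Mul(-480, Pow(2, Rational(1, 2))) ≈ -678.82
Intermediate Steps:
Function('A')(u, p) = Add(2, Mul(p, u)) (Function('A')(u, p) = Add(Mul(p, u), 2) = Add(2, Mul(p, u)))
Function('t')(n, E) = -30
Mul(Mul(Function('t')(Pow(Add(1, 6), Rational(1, 2)), Function('A')(1, 0)), 8), Function('z')(2, -2)) = Mul(Mul(-30, 8), Pow(Add(Pow(2, 2), Pow(-2, 2)), Rational(1, 2))) = Mul(-240, Pow(Add(4, 4), Rational(1, 2))) = Mul(-240, Pow(8, Rational(1, 2))) = Mul(-240, Mul(2, Pow(2, Rational(1, 2)))) = Mul(-480, Pow(2, Rational(1, 2)))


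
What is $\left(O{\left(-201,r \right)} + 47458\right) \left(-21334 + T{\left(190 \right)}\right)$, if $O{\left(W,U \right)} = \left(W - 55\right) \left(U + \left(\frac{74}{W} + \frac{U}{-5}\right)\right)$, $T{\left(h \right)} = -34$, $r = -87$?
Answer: $- \frac{1403807042864}{1005} \approx -1.3968 \cdot 10^{9}$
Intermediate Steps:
$O{\left(W,U \right)} = \left(-55 + W\right) \left(\frac{74}{W} + \frac{4 U}{5}\right)$ ($O{\left(W,U \right)} = \left(-55 + W\right) \left(U + \left(\frac{74}{W} + U \left(- \frac{1}{5}\right)\right)\right) = \left(-55 + W\right) \left(U - \left(- \frac{74}{W} + \frac{U}{5}\right)\right) = \left(-55 + W\right) \left(\frac{74}{W} + \frac{4 U}{5}\right)$)
$\left(O{\left(-201,r \right)} + 47458\right) \left(-21334 + T{\left(190 \right)}\right) = \left(\left(74 - \frac{4070}{-201} - -3828 + \frac{4}{5} \left(-87\right) \left(-201\right)\right) + 47458\right) \left(-21334 - 34\right) = \left(\left(74 - - \frac{4070}{201} + 3828 + \frac{69948}{5}\right) + 47458\right) \left(-21368\right) = \left(\left(74 + \frac{4070}{201} + 3828 + \frac{69948}{5}\right) + 47458\right) \left(-21368\right) = \left(\frac{18001408}{1005} + 47458\right) \left(-21368\right) = \frac{65696698}{1005} \left(-21368\right) = - \frac{1403807042864}{1005}$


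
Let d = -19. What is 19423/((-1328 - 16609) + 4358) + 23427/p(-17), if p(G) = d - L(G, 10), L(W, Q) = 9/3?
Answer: -318542539/298738 ≈ -1066.3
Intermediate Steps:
L(W, Q) = 3 (L(W, Q) = 9*(1/3) = 3)
p(G) = -22 (p(G) = -19 - 1*3 = -19 - 3 = -22)
19423/((-1328 - 16609) + 4358) + 23427/p(-17) = 19423/((-1328 - 16609) + 4358) + 23427/(-22) = 19423/(-17937 + 4358) + 23427*(-1/22) = 19423/(-13579) - 23427/22 = 19423*(-1/13579) - 23427/22 = -19423/13579 - 23427/22 = -318542539/298738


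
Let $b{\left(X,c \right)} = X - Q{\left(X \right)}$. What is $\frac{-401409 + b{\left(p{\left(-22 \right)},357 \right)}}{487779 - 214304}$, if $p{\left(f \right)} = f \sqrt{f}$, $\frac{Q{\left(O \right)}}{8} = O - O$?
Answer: $- \frac{401409}{273475} - \frac{22 i \sqrt{22}}{273475} \approx -1.4678 - 0.00037733 i$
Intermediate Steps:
$Q{\left(O \right)} = 0$ ($Q{\left(O \right)} = 8 \left(O - O\right) = 8 \cdot 0 = 0$)
$p{\left(f \right)} = f^{\frac{3}{2}}$
$b{\left(X,c \right)} = X$ ($b{\left(X,c \right)} = X - 0 = X + 0 = X$)
$\frac{-401409 + b{\left(p{\left(-22 \right)},357 \right)}}{487779 - 214304} = \frac{-401409 + \left(-22\right)^{\frac{3}{2}}}{487779 - 214304} = \frac{-401409 - 22 i \sqrt{22}}{273475} = \left(-401409 - 22 i \sqrt{22}\right) \frac{1}{273475} = - \frac{401409}{273475} - \frac{22 i \sqrt{22}}{273475}$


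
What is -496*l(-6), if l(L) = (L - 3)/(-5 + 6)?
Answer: 4464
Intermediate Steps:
l(L) = -3 + L (l(L) = (-3 + L)/1 = (-3 + L)*1 = -3 + L)
-496*l(-6) = -496*(-3 - 6) = -496*(-9) = 4464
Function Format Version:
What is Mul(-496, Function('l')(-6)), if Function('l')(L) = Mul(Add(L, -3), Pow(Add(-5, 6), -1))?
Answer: 4464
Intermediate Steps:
Function('l')(L) = Add(-3, L) (Function('l')(L) = Mul(Add(-3, L), Pow(1, -1)) = Mul(Add(-3, L), 1) = Add(-3, L))
Mul(-496, Function('l')(-6)) = Mul(-496, Add(-3, -6)) = Mul(-496, -9) = 4464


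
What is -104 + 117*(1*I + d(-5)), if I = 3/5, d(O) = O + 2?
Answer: -1924/5 ≈ -384.80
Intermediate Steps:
d(O) = 2 + O
I = ⅗ (I = 3*(⅕) = ⅗ ≈ 0.60000)
-104 + 117*(1*I + d(-5)) = -104 + 117*(1*(⅗) + (2 - 5)) = -104 + 117*(⅗ - 3) = -104 + 117*(-12/5) = -104 - 1404/5 = -1924/5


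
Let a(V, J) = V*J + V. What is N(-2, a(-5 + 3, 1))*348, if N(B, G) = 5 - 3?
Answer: 696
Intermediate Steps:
a(V, J) = V + J*V (a(V, J) = J*V + V = V + J*V)
N(B, G) = 2
N(-2, a(-5 + 3, 1))*348 = 2*348 = 696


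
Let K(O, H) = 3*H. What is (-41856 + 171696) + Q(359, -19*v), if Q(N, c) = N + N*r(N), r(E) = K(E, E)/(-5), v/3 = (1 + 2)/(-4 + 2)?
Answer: 264352/5 ≈ 52870.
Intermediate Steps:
v = -9/2 (v = 3*((1 + 2)/(-4 + 2)) = 3*(3/(-2)) = 3*(3*(-½)) = 3*(-3/2) = -9/2 ≈ -4.5000)
r(E) = -3*E/5 (r(E) = (3*E)/(-5) = (3*E)*(-⅕) = -3*E/5)
Q(N, c) = N - 3*N²/5 (Q(N, c) = N + N*(-3*N/5) = N - 3*N²/5)
(-41856 + 171696) + Q(359, -19*v) = (-41856 + 171696) + (⅕)*359*(5 - 3*359) = 129840 + (⅕)*359*(5 - 1077) = 129840 + (⅕)*359*(-1072) = 129840 - 384848/5 = 264352/5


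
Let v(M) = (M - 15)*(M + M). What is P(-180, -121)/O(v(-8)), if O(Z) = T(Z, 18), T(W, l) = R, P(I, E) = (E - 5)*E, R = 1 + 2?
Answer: 5082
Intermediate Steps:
R = 3
P(I, E) = E*(-5 + E) (P(I, E) = (-5 + E)*E = E*(-5 + E))
v(M) = 2*M*(-15 + M) (v(M) = (-15 + M)*(2*M) = 2*M*(-15 + M))
T(W, l) = 3
O(Z) = 3
P(-180, -121)/O(v(-8)) = -121*(-5 - 121)/3 = -121*(-126)*(⅓) = 15246*(⅓) = 5082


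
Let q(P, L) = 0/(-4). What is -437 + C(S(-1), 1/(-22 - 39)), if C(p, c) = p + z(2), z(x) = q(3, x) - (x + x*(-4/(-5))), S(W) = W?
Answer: -2208/5 ≈ -441.60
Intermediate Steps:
q(P, L) = 0 (q(P, L) = 0*(-¼) = 0)
z(x) = -9*x/5 (z(x) = 0 - (x + x*(-4/(-5))) = 0 - (x + x*(-4*(-⅕))) = 0 - (x + x*(⅘)) = 0 - (x + 4*x/5) = 0 - 9*x/5 = -9*x/5)
C(p, c) = -18/5 + p (C(p, c) = p - 9/5*2 = p - 18/5 = -18/5 + p)
-437 + C(S(-1), 1/(-22 - 39)) = -437 + (-18/5 - 1) = -437 - 23/5 = -2208/5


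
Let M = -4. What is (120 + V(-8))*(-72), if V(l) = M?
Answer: -8352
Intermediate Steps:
V(l) = -4
(120 + V(-8))*(-72) = (120 - 4)*(-72) = 116*(-72) = -8352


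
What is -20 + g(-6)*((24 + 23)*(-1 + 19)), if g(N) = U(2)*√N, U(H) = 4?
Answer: -20 + 3384*I*√6 ≈ -20.0 + 8289.1*I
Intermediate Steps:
g(N) = 4*√N
-20 + g(-6)*((24 + 23)*(-1 + 19)) = -20 + (4*√(-6))*((24 + 23)*(-1 + 19)) = -20 + (4*(I*√6))*(47*18) = -20 + (4*I*√6)*846 = -20 + 3384*I*√6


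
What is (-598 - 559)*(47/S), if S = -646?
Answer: 54379/646 ≈ 84.178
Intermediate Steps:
(-598 - 559)*(47/S) = (-598 - 559)*(47/(-646)) = -54379*(-1)/646 = -1157*(-47/646) = 54379/646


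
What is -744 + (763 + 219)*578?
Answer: 566852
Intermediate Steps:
-744 + (763 + 219)*578 = -744 + 982*578 = -744 + 567596 = 566852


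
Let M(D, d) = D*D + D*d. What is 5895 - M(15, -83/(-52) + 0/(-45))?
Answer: 293595/52 ≈ 5646.1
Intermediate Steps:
M(D, d) = D² + D*d
5895 - M(15, -83/(-52) + 0/(-45)) = 5895 - 15*(15 + (-83/(-52) + 0/(-45))) = 5895 - 15*(15 + (-83*(-1/52) + 0*(-1/45))) = 5895 - 15*(15 + (83/52 + 0)) = 5895 - 15*(15 + 83/52) = 5895 - 15*863/52 = 5895 - 1*12945/52 = 5895 - 12945/52 = 293595/52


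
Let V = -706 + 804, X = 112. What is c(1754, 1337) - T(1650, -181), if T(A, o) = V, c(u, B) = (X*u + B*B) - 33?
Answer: 1983886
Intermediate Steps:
V = 98
c(u, B) = -33 + B² + 112*u (c(u, B) = (112*u + B*B) - 33 = (112*u + B²) - 33 = (B² + 112*u) - 33 = -33 + B² + 112*u)
T(A, o) = 98
c(1754, 1337) - T(1650, -181) = (-33 + 1337² + 112*1754) - 1*98 = (-33 + 1787569 + 196448) - 98 = 1983984 - 98 = 1983886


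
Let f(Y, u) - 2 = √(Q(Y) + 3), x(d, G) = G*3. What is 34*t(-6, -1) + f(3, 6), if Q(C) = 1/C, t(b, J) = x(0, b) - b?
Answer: -406 + √30/3 ≈ -404.17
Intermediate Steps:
x(d, G) = 3*G
t(b, J) = 2*b (t(b, J) = 3*b - b = 2*b)
f(Y, u) = 2 + √(3 + 1/Y) (f(Y, u) = 2 + √(1/Y + 3) = 2 + √(3 + 1/Y))
34*t(-6, -1) + f(3, 6) = 34*(2*(-6)) + (2 + √(3 + 1/3)) = 34*(-12) + (2 + √(3 + ⅓)) = -408 + (2 + √(10/3)) = -408 + (2 + √30/3) = -406 + √30/3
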